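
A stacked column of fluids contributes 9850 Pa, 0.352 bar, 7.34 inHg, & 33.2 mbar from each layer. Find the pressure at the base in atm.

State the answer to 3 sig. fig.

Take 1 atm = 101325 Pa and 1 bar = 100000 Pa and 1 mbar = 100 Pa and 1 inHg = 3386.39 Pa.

0.723 atm

9850 Pa (already Pa)
0.352 bar × 100000 = 35200 Pa
7.34 inHg × 3386.39 = 24856.1 Pa
33.2 mbar × 100 = 3320 Pa
Sum: 9850 + 35200 + 24856.1 + 3320 = 73226.1 Pa
In atm: 73226.1 / 101325 = 0.722685 atm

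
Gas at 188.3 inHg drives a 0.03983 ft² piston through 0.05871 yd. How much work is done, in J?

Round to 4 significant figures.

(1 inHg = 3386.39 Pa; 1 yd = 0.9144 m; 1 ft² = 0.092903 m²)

126.7 J

188.3 inHg → 637657 Pa
0.03983 ft² → 0.00370033 m²
F = P × A = 637657 × 0.00370033 = 2359.54 N
0.05871 yd → 0.0536844 m
W = F × d = 2359.54 × 0.0536844 = 126.67 J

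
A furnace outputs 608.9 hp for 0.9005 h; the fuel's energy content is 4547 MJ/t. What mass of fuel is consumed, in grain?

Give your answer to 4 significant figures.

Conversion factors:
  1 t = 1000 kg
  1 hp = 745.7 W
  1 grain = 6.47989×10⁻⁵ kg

4.996×10⁶ grain

608.9 hp → 454057 W
0.9005 h → 3241.8 s
E = P × t = 454057 × 3241.8 = 1.47196×10⁹ J
4547 MJ/t → 4.547×10⁶ J/kg
m = E / e_s = 1.47196×10⁹ / 4.547×10⁶ = 323.721 kg
In grain: 323.721 / 6.47989×10⁻⁵ = 4.99578×10⁶ grain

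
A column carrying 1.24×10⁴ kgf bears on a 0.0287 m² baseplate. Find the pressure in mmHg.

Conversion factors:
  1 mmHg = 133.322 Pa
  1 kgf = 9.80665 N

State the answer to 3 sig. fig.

3.18×10⁴ mmHg

1.24×10⁴ kgf × 9.80665 → 121602 N
P = F / A = 121602 N / 0.0287 m² = 4.237×10⁶ Pa
4.237×10⁶ Pa ÷ (133.322 Pa/mmHg) = 31780.2 mmHg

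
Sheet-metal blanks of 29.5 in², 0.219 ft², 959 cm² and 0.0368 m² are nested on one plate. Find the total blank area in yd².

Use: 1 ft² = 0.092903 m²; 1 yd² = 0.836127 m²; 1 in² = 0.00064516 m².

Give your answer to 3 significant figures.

0.206 yd²

29.5 in² × 0.00064516 = 0.0190322 m²
0.219 ft² × 0.092903 = 0.0203458 m²
959 cm² × 0.0001 = 0.0959 m²
0.0368 m² (already m²)
Combined: 0.0190322 + 0.0203458 + 0.0959 + 0.0368 = 0.172078 m²
In yd²: 0.172078 / 0.836127 = 0.205804 yd²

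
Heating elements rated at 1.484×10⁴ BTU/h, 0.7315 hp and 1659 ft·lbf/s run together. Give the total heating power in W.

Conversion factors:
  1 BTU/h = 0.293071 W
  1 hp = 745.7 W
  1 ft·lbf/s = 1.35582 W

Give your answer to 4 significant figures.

1.484×10⁴ BTU/h × 0.293071 = 4349.17 W
0.7315 hp × 745.7 = 545.48 W
1659 ft·lbf/s × 1.35582 = 2249.31 W
Sum: 4349.17 + 545.48 + 2249.31 = 7143.96 W

7144 W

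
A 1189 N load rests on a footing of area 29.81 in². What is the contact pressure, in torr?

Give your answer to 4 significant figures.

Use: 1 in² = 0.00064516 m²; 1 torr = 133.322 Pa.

29.81 in² × 0.00064516 → 0.0192322 m²
P = F / A = 1189 N / 0.0192322 m² = 61823.4 Pa
61823.4 Pa ÷ (133.322 Pa/torr) = 463.715 torr

463.7 torr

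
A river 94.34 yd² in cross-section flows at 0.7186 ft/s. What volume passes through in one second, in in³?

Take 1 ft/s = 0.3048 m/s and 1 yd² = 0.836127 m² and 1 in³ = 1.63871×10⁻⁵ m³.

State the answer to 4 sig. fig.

0.7186 ft/s × 0.3048 = 0.219029 m/s
94.34 yd² × 0.836127 = 78.8802 m²
V = v × A × t = 0.219029 m/s × 78.8802 m² × 1 s = 17.2771 m³
17.2771 m³ ÷ (1.63871×10⁻⁵ m³/in³) = 1.05431×10⁶ in³

1.054×10⁶ in³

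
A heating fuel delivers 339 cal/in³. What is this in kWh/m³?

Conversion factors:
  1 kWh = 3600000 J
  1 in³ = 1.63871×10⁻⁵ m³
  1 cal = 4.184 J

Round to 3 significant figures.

24.0 kWh/m³

339 cal/in³ × 4.184 J/cal ÷ 1.63871×10⁻⁵ m³/in³ = 8.65544×10⁷ J/m³
8.65544×10⁷ J/m³ ÷ 3600000 J/kWh = 24.0429 kWh/m³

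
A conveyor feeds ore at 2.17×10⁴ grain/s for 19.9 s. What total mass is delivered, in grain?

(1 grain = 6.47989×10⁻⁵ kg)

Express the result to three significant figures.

2.17×10⁴ grain/s → 1.40614 kg/s
m = ṁ × t = 1.40614 × 19.9 = 27.9822 kg
In grain: 27.9822 / 6.47989×10⁻⁵ = 431831 grain

4.32×10⁵ grain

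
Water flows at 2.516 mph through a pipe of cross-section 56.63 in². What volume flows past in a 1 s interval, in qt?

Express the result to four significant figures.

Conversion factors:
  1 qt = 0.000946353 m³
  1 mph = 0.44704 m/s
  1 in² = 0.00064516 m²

2.516 mph × 0.44704 = 1.12475 m/s
56.63 in² × 0.00064516 = 0.0365354 m²
V = v × A × t = 1.12475 m/s × 0.0365354 m² × 1 s = 0.0410932 m³
0.0410932 m³ ÷ (0.000946353 m³/qt) = 43.4227 qt

43.42 qt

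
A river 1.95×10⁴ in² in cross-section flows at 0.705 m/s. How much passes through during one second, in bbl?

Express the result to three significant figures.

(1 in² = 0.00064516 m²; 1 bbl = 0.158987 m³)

1.95×10⁴ in² × 0.00064516 = 12.5806 m²
V = v × A × t = 0.705 m/s × 12.5806 m² × 1 s = 8.86932 m³
8.86932 m³ ÷ (0.158987 m³/bbl) = 55.7864 bbl

55.8 bbl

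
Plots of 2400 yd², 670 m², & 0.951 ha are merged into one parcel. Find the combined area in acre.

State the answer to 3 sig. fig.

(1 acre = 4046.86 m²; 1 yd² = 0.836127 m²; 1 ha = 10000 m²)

2400 yd² × 0.836127 → 2006.7 m²
670 m² (already m²)
0.951 ha × 10000 → 9510 m²
Sum: 2006.7 + 670 + 9510 = 12186.7 m²
In acre: 12186.7 / 4046.86 = 3.0114 acre

3.01 acre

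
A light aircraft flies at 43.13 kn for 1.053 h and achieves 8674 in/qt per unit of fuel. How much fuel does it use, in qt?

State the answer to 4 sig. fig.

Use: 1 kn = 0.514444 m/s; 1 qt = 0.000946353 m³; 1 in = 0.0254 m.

381.8 qt

43.13 kn → 22.188 m/s
1.053 h → 3790.8 s
d = v × t = 22.188 × 3790.8 = 84110.3 m
8674 in/qt → 232809 m/m³
V = d / (distance per unit fuel) = 84110.3 / 232809 = 0.361285 m³
In qt: 0.361285 / 0.000946353 = 381.766 qt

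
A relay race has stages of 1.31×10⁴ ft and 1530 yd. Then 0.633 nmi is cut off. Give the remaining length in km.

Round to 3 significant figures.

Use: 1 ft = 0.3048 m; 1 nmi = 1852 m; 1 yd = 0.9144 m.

4.22 km

1.31×10⁴ ft × 0.3048 = 3992.88 m
1530 yd × 0.9144 = 1399.03 m
0.633 nmi × 1852 = 1172.32 m
Net: 3992.88 + 1399.03 − 1172.32 = 4219.59 m
In km: 4219.59 / 1000 = 4.21959 km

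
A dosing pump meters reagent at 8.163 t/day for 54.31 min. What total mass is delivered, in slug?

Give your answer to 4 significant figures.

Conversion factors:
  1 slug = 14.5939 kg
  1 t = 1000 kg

8.163 t/day → 0.0944792 kg/s
54.31 min → 3258.6 s
m = ṁ × t = 0.0944792 × 3258.6 = 307.87 kg
In slug: 307.87 / 14.5939 = 21.0958 slug

21.10 slug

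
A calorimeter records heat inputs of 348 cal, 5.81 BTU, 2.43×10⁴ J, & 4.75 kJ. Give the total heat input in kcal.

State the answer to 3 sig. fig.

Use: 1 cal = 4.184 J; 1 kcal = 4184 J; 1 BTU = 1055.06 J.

8.76 kcal

348 cal × 4.184 = 1456.03 J
5.81 BTU × 1055.06 = 6129.9 J
2.43×10⁴ J (already J)
4.75 kJ × 1000 = 4750 J
Combined: 1456.03 + 6129.9 + 24300 + 4750 = 36635.9 J
In kcal: 36635.9 / 4184 = 8.75619 kcal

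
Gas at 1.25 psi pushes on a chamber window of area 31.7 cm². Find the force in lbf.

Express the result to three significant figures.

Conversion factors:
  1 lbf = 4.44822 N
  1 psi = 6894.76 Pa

1.25 psi × 6894.76 = 8618.45 Pa
31.7 cm² × 0.0001 = 0.00317 m²
F = P × A = 8618.45 Pa × 0.00317 m² = 27.3205 N
27.3205 N ÷ (4.44822 N/lbf) = 6.14189 lbf

6.14 lbf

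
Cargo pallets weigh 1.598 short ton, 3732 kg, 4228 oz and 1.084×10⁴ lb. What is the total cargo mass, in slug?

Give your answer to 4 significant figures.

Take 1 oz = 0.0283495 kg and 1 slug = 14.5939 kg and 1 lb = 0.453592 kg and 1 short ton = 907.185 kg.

1.598 short ton × 907.185 = 1449.68 kg
3732 kg (already kg)
4228 oz × 0.0283495 = 119.862 kg
1.084×10⁴ lb × 0.453592 = 4916.94 kg
Combined: 1449.68 + 3732 + 119.862 + 4916.94 = 10218.5 kg
In slug: 10218.5 / 14.5939 = 700.19 slug

700.2 slug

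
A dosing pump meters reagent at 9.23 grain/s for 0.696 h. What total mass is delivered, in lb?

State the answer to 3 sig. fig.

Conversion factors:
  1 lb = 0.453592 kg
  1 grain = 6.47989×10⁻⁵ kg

9.23 grain/s → 5.98094×10⁻⁴ kg/s
0.696 h → 2505.6 s
m = ṁ × t = 5.98094×10⁻⁴ × 2505.6 = 1.49858 kg
In lb: 1.49858 / 0.453592 = 3.30381 lb

3.30 lb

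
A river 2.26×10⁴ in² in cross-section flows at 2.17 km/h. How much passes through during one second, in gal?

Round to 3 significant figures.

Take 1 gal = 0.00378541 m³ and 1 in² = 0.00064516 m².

2.17 km/h × (1/3.6) = 0.602778 m/s
2.26×10⁴ in² × 0.00064516 = 14.5806 m²
V = v × A × t = 0.602778 m/s × 14.5806 m² × 1 s = 8.78886 m³
8.78886 m³ ÷ (0.00378541 m³/gal) = 2321.77 gal

2320 gal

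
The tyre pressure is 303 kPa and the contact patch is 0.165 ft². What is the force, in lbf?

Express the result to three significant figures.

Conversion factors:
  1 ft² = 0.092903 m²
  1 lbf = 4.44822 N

1040 lbf

303 kPa × 1000 → 303000 Pa
0.165 ft² × 0.092903 → 0.015329 m²
F = P × A = 303000 Pa × 0.015329 m² = 4644.69 N
4644.69 N ÷ (4.44822 N/lbf) = 1044.17 lbf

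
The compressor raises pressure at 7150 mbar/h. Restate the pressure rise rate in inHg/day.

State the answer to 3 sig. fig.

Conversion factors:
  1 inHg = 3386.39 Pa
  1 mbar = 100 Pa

5070 inHg/day

7150 mbar/h × 100 Pa/mbar ÷ 3600 s/h = 198.611 Pa/s
198.611 Pa/s ÷ 3386.39 Pa/inHg × 86400 s/day = 5067.34 inHg/day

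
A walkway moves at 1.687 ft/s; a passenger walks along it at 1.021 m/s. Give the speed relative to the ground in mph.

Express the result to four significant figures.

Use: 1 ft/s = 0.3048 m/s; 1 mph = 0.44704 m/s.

1.687 ft/s × 0.3048 = 0.514198 m/s
1.021 m/s (already m/s)
Sum: 0.514198 + 1.021 = 1.5352 m/s
In mph: 1.5352 / 0.44704 = 3.43414 mph

3.434 mph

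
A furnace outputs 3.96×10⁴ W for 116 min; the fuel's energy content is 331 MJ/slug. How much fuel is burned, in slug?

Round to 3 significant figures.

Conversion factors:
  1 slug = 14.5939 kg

0.833 slug

116 min → 6960 s
E = P × t = 39600 × 6960 = 2.75616×10⁸ J
331 MJ/slug → 2.26807×10⁷ J/kg
m = E / e_s = 2.75616×10⁸ / 2.26807×10⁷ = 12.152 kg
In slug: 12.152 / 14.5939 = 0.832677 slug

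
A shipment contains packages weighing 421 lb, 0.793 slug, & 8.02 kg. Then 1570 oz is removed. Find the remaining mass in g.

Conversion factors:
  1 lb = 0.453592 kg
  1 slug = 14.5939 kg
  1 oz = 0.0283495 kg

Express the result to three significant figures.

421 lb × 0.453592 = 190.962 kg
0.793 slug × 14.5939 = 11.573 kg
8.02 kg (already kg)
1570 oz × 0.0283495 = 44.5087 kg
Sum: 190.962 + 11.573 + 8.02 − 44.5087 = 166.046 kg
In g: 166.046 / 0.001 = 166046 g

1.66×10⁵ g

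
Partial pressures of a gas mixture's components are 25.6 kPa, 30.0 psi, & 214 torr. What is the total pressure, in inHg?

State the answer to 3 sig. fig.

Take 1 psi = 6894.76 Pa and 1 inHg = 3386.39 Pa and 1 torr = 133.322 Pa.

77.1 inHg

25.6 kPa × 1000 → 25600 Pa
30.0 psi × 6894.76 → 206843 Pa
214 torr × 133.322 → 28530.9 Pa
Total: 25600 + 206843 + 28530.9 = 260974 Pa
In inHg: 260974 / 3386.39 = 77.0655 inHg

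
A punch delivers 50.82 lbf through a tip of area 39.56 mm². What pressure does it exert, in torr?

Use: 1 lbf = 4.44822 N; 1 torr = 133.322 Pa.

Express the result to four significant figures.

4.286×10⁴ torr

50.82 lbf × 4.44822 = 226.059 N
39.56 mm² × 10⁻⁶ = 3.956×10⁻⁵ m²
P = F / A = 226.059 N / 3.956×10⁻⁵ m² = 5.71433×10⁶ Pa
5.71433×10⁶ Pa ÷ (133.322 Pa/torr) = 42861.1 torr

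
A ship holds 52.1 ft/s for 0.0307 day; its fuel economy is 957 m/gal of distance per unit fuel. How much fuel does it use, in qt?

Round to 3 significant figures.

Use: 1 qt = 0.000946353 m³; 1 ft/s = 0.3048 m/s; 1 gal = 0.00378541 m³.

52.1 ft/s → 15.8801 m/s
0.0307 day → 2652.48 s
d = v × t = 15.8801 × 2652.48 = 42121.6 m
957 m/gal → 252813 m/m³
V = d / (distance per unit fuel) = 42121.6 / 252813 = 0.166612 m³
In qt: 0.166612 / 0.000946353 = 176.057 qt

176 qt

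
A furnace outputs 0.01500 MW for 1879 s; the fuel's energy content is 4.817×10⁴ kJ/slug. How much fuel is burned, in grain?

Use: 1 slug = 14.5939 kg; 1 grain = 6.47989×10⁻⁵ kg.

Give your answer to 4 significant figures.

1.318×10⁵ grain

0.01500 MW → 15000 W
E = P × t = 15000 × 1879 = 2.8185×10⁷ J
4.817×10⁴ kJ/slug → 3.30069×10⁶ J/kg
m = E / e_s = 2.8185×10⁷ / 3.30069×10⁶ = 8.53912 kg
In grain: 8.53912 / 6.47989×10⁻⁵ = 131779 grain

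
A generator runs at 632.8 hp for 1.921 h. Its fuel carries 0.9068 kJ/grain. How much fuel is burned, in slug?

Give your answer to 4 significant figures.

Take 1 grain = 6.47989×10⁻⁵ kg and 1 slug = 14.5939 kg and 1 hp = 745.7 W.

15.98 slug

632.8 hp → 471879 W
1.921 h → 6915.6 s
E = P × t = 471879 × 6915.6 = 3.26333×10⁹ J
0.9068 kJ/grain → 1.39941×10⁷ J/kg
m = E / e_s = 3.26333×10⁹ / 1.39941×10⁷ = 233.193 kg
In slug: 233.193 / 14.5939 = 15.9788 slug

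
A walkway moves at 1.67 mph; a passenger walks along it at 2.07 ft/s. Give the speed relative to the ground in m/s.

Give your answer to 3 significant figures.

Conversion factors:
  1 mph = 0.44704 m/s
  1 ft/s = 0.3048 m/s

1.67 mph × 0.44704 = 0.746557 m/s
2.07 ft/s × 0.3048 = 0.630936 m/s
Total: 0.746557 + 0.630936 = 1.37749 m/s

1.38 m/s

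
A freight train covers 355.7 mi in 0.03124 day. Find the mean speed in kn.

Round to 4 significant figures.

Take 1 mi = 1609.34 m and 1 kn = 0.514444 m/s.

412.3 kn

355.7 mi × 1609.34 = 572442 m
0.03124 day × 86400 = 2699.14 s
v = d / t = 572442 m / 2699.14 s = 212.083 m/s
212.083 m/s ÷ (0.514444 m/s/kn) = 412.257 kn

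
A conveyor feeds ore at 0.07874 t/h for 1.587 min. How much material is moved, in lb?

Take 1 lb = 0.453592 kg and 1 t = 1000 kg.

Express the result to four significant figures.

0.07874 t/h → 0.0218722 kg/s
1.587 min → 95.22 s
m = ṁ × t = 0.0218722 × 95.22 = 2.08267 kg
In lb: 2.08267 / 0.453592 = 4.59151 lb

4.592 lb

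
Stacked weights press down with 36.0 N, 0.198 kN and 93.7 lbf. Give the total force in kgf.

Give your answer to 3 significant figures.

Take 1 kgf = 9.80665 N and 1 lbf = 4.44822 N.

36.0 N (already N)
0.198 kN × 1000 = 198 N
93.7 lbf × 4.44822 = 416.798 N
Sum: 36 + 198 + 416.798 = 650.798 N
In kgf: 650.798 / 9.80665 = 66.3629 kgf

66.4 kgf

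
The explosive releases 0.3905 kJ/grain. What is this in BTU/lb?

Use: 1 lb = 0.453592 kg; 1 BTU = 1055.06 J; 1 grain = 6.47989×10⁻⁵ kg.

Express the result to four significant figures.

2591 BTU/lb

0.3905 kJ/grain × 1000 J/kJ ÷ 6.47989×10⁻⁵ kg/grain = 6.02634×10⁶ J/kg
6.02634×10⁶ J/kg ÷ 1055.06 J/BTU × 0.453592 kg/lb = 2590.85 BTU/lb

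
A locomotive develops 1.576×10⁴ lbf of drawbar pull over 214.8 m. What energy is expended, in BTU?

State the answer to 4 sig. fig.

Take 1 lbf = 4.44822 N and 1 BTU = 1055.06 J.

1.427×10⁴ BTU

1.576×10⁴ lbf × 4.44822 → 70103.9 N
W = F × d = 70103.9 N × 214.8 m = 1.50583×10⁷ J
1.50583×10⁷ J ÷ (1055.06 J/BTU) = 14272.5 BTU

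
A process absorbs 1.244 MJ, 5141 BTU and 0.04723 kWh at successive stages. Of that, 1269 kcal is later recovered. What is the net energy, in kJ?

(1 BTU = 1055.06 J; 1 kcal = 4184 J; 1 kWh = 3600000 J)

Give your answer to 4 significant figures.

1.244 MJ × 1000000 = 1.244×10⁶ J
5141 BTU × 1055.06 = 5.42406×10⁶ J
0.04723 kWh × 3600000 = 170028 J
1269 kcal × 4184 = 5.3095×10⁶ J
Result: 1.244×10⁶ + 5.42406×10⁶ + 170028 − 5.3095×10⁶ = 1.52859×10⁶ J
In kJ: 1.52859×10⁶ / 1000 = 1528.59 kJ

1529 kJ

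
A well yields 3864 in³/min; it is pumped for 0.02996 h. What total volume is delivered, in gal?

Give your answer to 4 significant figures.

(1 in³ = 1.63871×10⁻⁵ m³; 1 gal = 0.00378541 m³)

30.07 gal

3864 in³/min → 0.00105533 m³/s
0.02996 h → 107.856 s
V = Q × t = 0.00105533 × 107.856 = 0.113824 m³
In gal: 0.113824 / 0.00378541 = 30.0691 gal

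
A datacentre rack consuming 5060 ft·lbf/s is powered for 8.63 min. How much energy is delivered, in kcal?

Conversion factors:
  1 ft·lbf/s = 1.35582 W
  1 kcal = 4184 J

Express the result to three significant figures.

849 kcal

5060 ft·lbf/s × 1.35582 = 6860.45 W
8.63 min × 60 = 517.8 s
E = P × t = 6860.45 W × 517.8 s = 3.55234×10⁶ J
3.55234×10⁶ J ÷ (4184 J/kcal) = 849.03 kcal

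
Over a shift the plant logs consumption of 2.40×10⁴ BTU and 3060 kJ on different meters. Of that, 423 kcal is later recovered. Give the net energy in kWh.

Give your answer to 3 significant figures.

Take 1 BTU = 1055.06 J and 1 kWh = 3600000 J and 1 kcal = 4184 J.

2.40×10⁴ BTU × 1055.06 = 2.53214×10⁷ J
3060 kJ × 1000 = 3.06×10⁶ J
423 kcal × 4184 = 1.76983×10⁶ J
Sum: 2.53214×10⁷ + 3.06×10⁶ − 1.76983×10⁶ = 2.66116×10⁷ J
In kWh: 2.66116×10⁷ / 3600000 = 7.39211 kWh

7.39 kWh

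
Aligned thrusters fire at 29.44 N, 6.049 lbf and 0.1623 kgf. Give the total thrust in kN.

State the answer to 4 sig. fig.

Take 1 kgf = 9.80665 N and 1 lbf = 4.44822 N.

0.05794 kN

29.44 N (already N)
6.049 lbf × 4.44822 = 26.9073 N
0.1623 kgf × 9.80665 = 1.59162 N
Combined: 29.44 + 26.9073 + 1.59162 = 57.9389 N
In kN: 57.9389 / 1000 = 0.0579389 kN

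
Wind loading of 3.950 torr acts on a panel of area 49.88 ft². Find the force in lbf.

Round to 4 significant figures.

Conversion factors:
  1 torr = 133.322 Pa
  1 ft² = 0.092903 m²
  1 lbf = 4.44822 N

548.6 lbf

3.950 torr × 133.322 = 526.622 Pa
49.88 ft² × 0.092903 = 4.634 m²
F = P × A = 526.622 Pa × 4.634 m² = 2440.37 N
2440.37 N ÷ (4.44822 N/lbf) = 548.617 lbf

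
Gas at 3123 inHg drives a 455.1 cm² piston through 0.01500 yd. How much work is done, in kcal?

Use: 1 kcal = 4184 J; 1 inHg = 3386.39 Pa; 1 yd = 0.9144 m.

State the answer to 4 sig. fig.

3123 inHg → 1.05757×10⁷ Pa
455.1 cm² → 0.04551 m²
F = P × A = 1.05757×10⁷ × 0.04551 = 481300 N
0.01500 yd → 0.013716 m
W = F × d = 481300 × 0.013716 = 6601.51 J
In kcal: 6601.51 / 4184 = 1.5778 kcal

1.578 kcal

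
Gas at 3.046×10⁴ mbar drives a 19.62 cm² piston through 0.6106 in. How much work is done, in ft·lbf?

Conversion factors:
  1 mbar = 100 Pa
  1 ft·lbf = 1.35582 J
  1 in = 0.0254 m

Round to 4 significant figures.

68.36 ft·lbf

3.046×10⁴ mbar → 3.046×10⁶ Pa
19.62 cm² → 0.001962 m²
F = P × A = 3.046×10⁶ × 0.001962 = 5976.25 N
0.6106 in → 0.0155092 m
W = F × d = 5976.25 × 0.0155092 = 92.6869 J
In ft·lbf: 92.6869 / 1.35582 = 68.3622 ft·lbf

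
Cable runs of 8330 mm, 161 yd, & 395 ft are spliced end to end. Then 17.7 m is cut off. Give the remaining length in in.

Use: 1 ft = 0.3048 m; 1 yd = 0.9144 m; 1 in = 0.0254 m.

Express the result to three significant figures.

8330 mm × 0.001 = 8.33 m
161 yd × 0.9144 = 147.218 m
395 ft × 0.3048 = 120.396 m
17.7 m (already m)
Result: 8.33 + 147.218 + 120.396 − 17.7 = 258.244 m
In in: 258.244 / 0.0254 = 10167.1 in

1.02×10⁴ in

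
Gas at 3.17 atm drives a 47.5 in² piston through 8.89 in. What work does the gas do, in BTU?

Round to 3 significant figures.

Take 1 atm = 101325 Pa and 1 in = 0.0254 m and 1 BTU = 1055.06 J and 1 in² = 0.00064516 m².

3.17 atm → 321200 Pa
47.5 in² → 0.0306451 m²
F = P × A = 321200 × 0.0306451 = 9843.21 N
8.89 in → 0.225806 m
W = F × d = 9843.21 × 0.225806 = 2222.66 J
In BTU: 2222.66 / 1055.06 = 2.10667 BTU

2.11 BTU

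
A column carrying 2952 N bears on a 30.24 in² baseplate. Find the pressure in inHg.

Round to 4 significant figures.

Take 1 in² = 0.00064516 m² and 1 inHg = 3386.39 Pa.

44.68 inHg

30.24 in² × 0.00064516 = 0.0195096 m²
P = F / A = 2952 N / 0.0195096 m² = 151310 Pa
151310 Pa ÷ (3386.39 Pa/inHg) = 44.6818 inHg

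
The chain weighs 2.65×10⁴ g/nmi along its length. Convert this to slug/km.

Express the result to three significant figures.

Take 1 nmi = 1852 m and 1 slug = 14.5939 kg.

0.980 slug/km

2.65×10⁴ g/nmi × 0.001 kg/g ÷ 1852 m/nmi = 0.0143089 kg/m
0.0143089 kg/m ÷ 14.5939 kg/slug × 1000 m/km = 0.980471 slug/km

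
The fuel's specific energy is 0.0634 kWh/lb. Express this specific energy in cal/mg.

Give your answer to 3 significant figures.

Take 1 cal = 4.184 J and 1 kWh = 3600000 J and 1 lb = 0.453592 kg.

0.120 cal/mg

0.0634 kWh/lb × 3600000 J/kWh ÷ 0.453592 kg/lb = 503183 J/kg
503183 J/kg ÷ 4.184 J/cal × 10⁻⁶ kg/mg = 0.120264 cal/mg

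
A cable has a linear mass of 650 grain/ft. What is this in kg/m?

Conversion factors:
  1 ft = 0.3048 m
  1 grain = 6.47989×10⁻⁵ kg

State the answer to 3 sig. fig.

650 grain/ft × 6.47989×10⁻⁵ kg/grain ÷ 0.3048 m/ft = 0.138187 kg/m
0.138187 kg/m  = 0.138187 kg/m

0.138 kg/m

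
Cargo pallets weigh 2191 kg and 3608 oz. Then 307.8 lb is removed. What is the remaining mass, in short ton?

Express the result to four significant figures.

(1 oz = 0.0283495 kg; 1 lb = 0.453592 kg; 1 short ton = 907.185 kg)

2191 kg (already kg)
3608 oz × 0.0283495 = 102.285 kg
307.8 lb × 0.453592 = 139.616 kg
Sum: 2191 + 102.285 − 139.616 = 2153.67 kg
In short ton: 2153.67 / 907.185 = 2.37401 short ton

2.374 short ton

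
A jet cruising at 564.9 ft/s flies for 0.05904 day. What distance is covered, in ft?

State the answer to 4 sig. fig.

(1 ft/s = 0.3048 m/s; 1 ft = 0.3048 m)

2.882×10⁶ ft

564.9 ft/s × 0.3048 → 172.182 m/s
0.05904 day × 86400 → 5101.06 s
d = v × t = 172.182 m/s × 5101.06 s = 878311 m
878311 m ÷ (0.3048 m/ft) = 2.8816×10⁶ ft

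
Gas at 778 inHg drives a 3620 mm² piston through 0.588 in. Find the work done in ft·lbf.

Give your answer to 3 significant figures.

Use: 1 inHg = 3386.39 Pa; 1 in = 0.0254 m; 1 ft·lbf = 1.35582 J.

105 ft·lbf

778 inHg → 2.63461×10⁶ Pa
3620 mm² → 0.00362 m²
F = P × A = 2.63461×10⁶ × 0.00362 = 9537.29 N
0.588 in → 0.0149352 m
W = F × d = 9537.29 × 0.0149352 = 142.441 J
In ft·lbf: 142.441 / 1.35582 = 105.059 ft·lbf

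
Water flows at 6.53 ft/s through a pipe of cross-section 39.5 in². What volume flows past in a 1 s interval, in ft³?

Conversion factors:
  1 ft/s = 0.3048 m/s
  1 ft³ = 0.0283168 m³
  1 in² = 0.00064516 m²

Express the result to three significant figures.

6.53 ft/s × 0.3048 → 1.99034 m/s
39.5 in² × 0.00064516 → 0.0254838 m²
V = v × A × t = 1.99034 m/s × 0.0254838 m² × 1 s = 0.0507214 m³
0.0507214 m³ ÷ (0.0283168 m³/ft³) = 1.79121 ft³

1.79 ft³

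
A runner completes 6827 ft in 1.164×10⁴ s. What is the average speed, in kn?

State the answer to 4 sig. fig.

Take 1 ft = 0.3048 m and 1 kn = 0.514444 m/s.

6827 ft × 0.3048 → 2080.87 m
v = d / t = 2080.87 m / 11640 s = 0.178769 m/s
0.178769 m/s ÷ (0.514444 m/s/kn) = 0.347499 kn

0.3475 kn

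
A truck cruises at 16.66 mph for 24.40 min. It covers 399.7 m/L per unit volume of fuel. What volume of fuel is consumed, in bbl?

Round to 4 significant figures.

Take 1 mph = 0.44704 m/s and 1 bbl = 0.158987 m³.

16.66 mph → 7.44769 m/s
24.40 min → 1464 s
d = v × t = 7.44769 × 1464 = 10903.4 m
399.7 m/L → 399700 m/m³
V = d / (distance per unit fuel) = 10903.4 / 399700 = 0.027279 m³
In bbl: 0.027279 / 0.158987 = 0.17158 bbl

0.1716 bbl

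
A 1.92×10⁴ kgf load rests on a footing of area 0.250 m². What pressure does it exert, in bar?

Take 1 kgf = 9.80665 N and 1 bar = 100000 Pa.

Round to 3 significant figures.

1.92×10⁴ kgf × 9.80665 = 188288 N
P = F / A = 188288 N / 0.25 m² = 753152 Pa
753152 Pa ÷ (100000 Pa/bar) = 7.53152 bar

7.53 bar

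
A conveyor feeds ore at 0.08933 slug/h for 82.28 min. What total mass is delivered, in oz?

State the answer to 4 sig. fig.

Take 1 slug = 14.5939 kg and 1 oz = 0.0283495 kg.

0.08933 slug/h → 3.62131×10⁻⁴ kg/s
82.28 min → 4936.8 s
m = ṁ × t = 3.62131×10⁻⁴ × 4936.8 = 1.78777 kg
In oz: 1.78777 / 0.0283495 = 63.0618 oz

63.06 oz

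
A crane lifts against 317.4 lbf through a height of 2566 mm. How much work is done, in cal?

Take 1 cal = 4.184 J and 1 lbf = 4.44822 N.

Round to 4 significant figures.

865.9 cal

317.4 lbf × 4.44822 = 1411.87 N
2566 mm × 0.001 = 2.566 m
W = F × d = 1411.87 N × 2.566 m = 3622.86 J
3622.86 J ÷ (4.184 J/cal) = 865.884 cal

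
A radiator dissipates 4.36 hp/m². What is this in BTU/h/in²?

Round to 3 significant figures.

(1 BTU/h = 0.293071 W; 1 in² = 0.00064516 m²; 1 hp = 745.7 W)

7.16 BTU/h/in²

4.36 hp/m² × 745.7 W/hp = 3251.25 W/m²
3251.25 W/m² ÷ 0.293071 W/BTU/h × 0.00064516 m²/in² = 7.15723 BTU/h/in²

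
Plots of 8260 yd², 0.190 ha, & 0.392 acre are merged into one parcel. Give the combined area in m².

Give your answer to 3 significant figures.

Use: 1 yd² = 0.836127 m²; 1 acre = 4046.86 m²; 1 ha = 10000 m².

8260 yd² × 0.836127 → 6906.41 m²
0.190 ha × 10000 → 1900 m²
0.392 acre × 4046.86 → 1586.37 m²
Sum: 6906.41 + 1900 + 1586.37 = 10392.8 m²

1.04×10⁴ m²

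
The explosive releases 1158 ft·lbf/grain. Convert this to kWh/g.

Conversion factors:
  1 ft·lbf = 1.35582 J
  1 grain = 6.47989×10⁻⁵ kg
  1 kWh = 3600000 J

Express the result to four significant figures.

0.006730 kWh/g

1158 ft·lbf/grain × 1.35582 J/ft·lbf ÷ 6.47989×10⁻⁵ kg/grain = 2.42294×10⁷ J/kg
2.42294×10⁷ J/kg ÷ 3600000 J/kWh × 0.001 kg/g = 0.00673039 kWh/g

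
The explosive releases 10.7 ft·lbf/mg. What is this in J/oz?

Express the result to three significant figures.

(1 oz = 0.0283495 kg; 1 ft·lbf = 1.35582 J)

4.11×10⁵ J/oz

10.7 ft·lbf/mg × 1.35582 J/ft·lbf ÷ 10⁻⁶ kg/mg = 1.45073×10⁷ J/kg
1.45073×10⁷ J/kg × 0.0283495 kg/oz = 411275 J/oz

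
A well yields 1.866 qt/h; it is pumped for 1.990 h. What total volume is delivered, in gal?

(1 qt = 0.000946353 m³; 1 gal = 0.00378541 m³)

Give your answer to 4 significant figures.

0.9283 gal

1.866 qt/h → 4.90526×10⁻⁷ m³/s
1.990 h → 7164 s
V = Q × t = 4.90526×10⁻⁷ × 7164 = 0.00351413 m³
In gal: 0.00351413 / 0.00378541 = 0.928335 gal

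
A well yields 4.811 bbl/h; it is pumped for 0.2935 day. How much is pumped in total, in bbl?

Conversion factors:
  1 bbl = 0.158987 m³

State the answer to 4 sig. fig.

4.811 bbl/h → 2.12468×10⁻⁴ m³/s
0.2935 day → 25358.4 s
V = Q × t = 2.12468×10⁻⁴ × 25358.4 = 5.38785 m³
In bbl: 5.38785 / 0.158987 = 33.8886 bbl

33.89 bbl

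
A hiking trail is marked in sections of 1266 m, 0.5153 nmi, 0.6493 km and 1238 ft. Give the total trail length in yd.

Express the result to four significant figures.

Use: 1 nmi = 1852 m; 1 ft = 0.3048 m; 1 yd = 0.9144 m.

1266 m (already m)
0.5153 nmi × 1852 → 954.336 m
0.6493 km × 1000 → 649.3 m
1238 ft × 0.3048 → 377.342 m
Sum: 1266 + 954.336 + 649.3 + 377.342 = 3246.98 m
In yd: 3246.98 / 0.9144 = 3550.94 yd

3551 yd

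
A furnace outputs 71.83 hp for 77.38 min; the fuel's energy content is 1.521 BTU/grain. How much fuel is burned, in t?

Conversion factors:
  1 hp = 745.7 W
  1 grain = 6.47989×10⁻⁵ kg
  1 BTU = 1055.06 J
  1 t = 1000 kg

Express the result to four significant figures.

0.01004 t

71.83 hp → 53563.6 W
77.38 min → 4642.8 s
E = P × t = 53563.6 × 4642.8 = 2.48685×10⁸ J
1.521 BTU/grain → 2.4765×10⁷ J/kg
m = E / e_s = 2.48685×10⁸ / 2.4765×10⁷ = 10.0418 kg
In t: 10.0418 / 1000 = 0.0100418 t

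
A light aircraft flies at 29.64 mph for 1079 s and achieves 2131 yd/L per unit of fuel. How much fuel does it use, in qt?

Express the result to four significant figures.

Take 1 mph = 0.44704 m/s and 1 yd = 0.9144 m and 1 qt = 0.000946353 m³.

7.753 qt

29.64 mph → 13.2503 m/s
d = v × t = 13.2503 × 1079 = 14297.1 m
2131 yd/L → 1.94859×10⁶ m/m³
V = d / (distance per unit fuel) = 14297.1 / 1.94859×10⁶ = 0.00733715 m³
In qt: 0.00733715 / 0.000946353 = 7.75308 qt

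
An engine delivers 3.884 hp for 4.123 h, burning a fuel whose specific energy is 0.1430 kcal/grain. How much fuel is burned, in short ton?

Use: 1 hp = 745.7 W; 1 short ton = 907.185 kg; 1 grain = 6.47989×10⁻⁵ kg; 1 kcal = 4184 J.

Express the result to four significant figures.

3.884 hp → 2896.3 W
4.123 h → 14842.8 s
E = P × t = 2896.3 × 14842.8 = 4.29892×10⁷ J
0.1430 kcal/grain → 9.23337×10⁶ J/kg
m = E / e_s = 4.29892×10⁷ / 9.23337×10⁶ = 4.65585 kg
In short ton: 4.65585 / 907.185 = 0.00513219 short ton

0.005132 short ton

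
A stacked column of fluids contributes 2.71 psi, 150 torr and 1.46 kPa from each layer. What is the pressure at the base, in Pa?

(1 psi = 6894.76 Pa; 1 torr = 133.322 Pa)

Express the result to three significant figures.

4.01×10⁴ Pa

2.71 psi × 6894.76 = 18684.8 Pa
150 torr × 133.322 = 19998.3 Pa
1.46 kPa × 1000 = 1460 Pa
Combined: 18684.8 + 19998.3 + 1460 = 40143.1 Pa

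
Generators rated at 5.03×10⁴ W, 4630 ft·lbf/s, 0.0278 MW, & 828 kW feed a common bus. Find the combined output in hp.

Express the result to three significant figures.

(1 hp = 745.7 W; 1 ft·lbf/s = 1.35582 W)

5.03×10⁴ W (already W)
4630 ft·lbf/s × 1.35582 → 6277.45 W
0.0278 MW × 1000000 → 27800 W
828 kW × 1000 → 828000 W
Total: 50300 + 6277.45 + 27800 + 828000 = 912377 W
In hp: 912377 / 745.7 = 1223.52 hp

1220 hp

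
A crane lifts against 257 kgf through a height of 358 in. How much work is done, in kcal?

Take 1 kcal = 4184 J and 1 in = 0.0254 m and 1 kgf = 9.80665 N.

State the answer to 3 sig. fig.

5.48 kcal

257 kgf × 9.80665 = 2520.31 N
358 in × 0.0254 = 9.0932 m
W = F × d = 2520.31 N × 9.0932 m = 22917.7 J
22917.7 J ÷ (4184 J/kcal) = 5.47746 kcal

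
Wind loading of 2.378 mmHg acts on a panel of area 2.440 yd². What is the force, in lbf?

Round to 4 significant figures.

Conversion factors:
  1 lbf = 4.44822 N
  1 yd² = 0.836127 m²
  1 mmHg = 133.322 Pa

145.4 lbf

2.378 mmHg × 133.322 = 317.04 Pa
2.440 yd² × 0.836127 = 2.04015 m²
F = P × A = 317.04 Pa × 2.04015 m² = 646.809 N
646.809 N ÷ (4.44822 N/lbf) = 145.409 lbf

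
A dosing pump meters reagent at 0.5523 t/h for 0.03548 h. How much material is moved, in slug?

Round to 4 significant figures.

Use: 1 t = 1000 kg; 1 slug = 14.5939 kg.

1.343 slug

0.5523 t/h → 0.153417 kg/s
0.03548 h → 127.728 s
m = ṁ × t = 0.153417 × 127.728 = 19.5956 kg
In slug: 19.5956 / 14.5939 = 1.34273 slug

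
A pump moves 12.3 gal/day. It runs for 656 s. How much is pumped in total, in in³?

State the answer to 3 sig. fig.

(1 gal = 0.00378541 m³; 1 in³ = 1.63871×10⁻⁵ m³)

12.3 gal/day → 5.38895×10⁻⁷ m³/s
V = Q × t = 5.38895×10⁻⁷ × 656 = 3.53515×10⁻⁴ m³
In in³: 3.53515×10⁻⁴ / 1.63871×10⁻⁵ = 21.5728 in³

21.6 in³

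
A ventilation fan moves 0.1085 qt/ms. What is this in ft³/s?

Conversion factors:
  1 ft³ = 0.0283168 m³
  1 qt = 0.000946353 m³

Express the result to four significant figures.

3.626 ft³/s

0.1085 qt/ms × 0.000946353 m³/qt ÷ 0.001 s/ms = 0.102679 m³/s
0.102679 m³/s ÷ 0.0283168 m³/ft³ = 3.62608 ft³/s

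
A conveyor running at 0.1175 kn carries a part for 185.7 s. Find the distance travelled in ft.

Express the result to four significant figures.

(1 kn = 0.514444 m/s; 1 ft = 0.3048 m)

0.1175 kn × 0.514444 → 0.0604472 m/s
d = v × t = 0.0604472 m/s × 185.7 s = 11.225 m
11.225 m ÷ (0.3048 m/ft) = 36.8274 ft

36.83 ft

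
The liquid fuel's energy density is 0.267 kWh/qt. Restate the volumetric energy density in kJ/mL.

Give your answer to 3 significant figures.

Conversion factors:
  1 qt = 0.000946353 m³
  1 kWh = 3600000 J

0.267 kWh/qt × 3600000 J/kWh ÷ 0.000946353 m³/qt = 1.01569×10⁹ J/m³
1.01569×10⁹ J/m³ ÷ 1000 J/kJ × 10⁻⁶ m³/mL = 1.01569 kJ/mL

1.02 kJ/mL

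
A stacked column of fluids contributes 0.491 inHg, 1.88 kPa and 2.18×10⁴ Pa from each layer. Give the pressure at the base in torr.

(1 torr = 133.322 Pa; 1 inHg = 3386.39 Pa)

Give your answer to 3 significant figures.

0.491 inHg × 3386.39 = 1662.72 Pa
1.88 kPa × 1000 = 1880 Pa
2.18×10⁴ Pa (already Pa)
Sum: 1662.72 + 1880 + 21800 = 25342.7 Pa
In torr: 25342.7 / 133.322 = 190.086 torr

190 torr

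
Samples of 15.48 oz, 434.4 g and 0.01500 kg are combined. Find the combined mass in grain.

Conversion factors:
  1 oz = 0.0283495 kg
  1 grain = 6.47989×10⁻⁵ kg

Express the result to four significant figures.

15.48 oz × 0.0283495 = 0.43885 kg
434.4 g × 0.001 = 0.4344 kg
0.01500 kg (already kg)
Total: 0.43885 + 0.4344 + 0.015 = 0.88825 kg
In grain: 0.88825 / 6.47989×10⁻⁵ = 13707.8 grain

1.371×10⁴ grain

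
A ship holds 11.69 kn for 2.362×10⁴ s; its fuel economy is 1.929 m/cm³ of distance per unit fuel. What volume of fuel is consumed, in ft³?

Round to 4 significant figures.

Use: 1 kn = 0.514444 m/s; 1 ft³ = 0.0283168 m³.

11.69 kn → 6.01385 m/s
d = v × t = 6.01385 × 23620 = 142047 m
1.929 m/cm³ → 1.929×10⁶ m/m³
V = d / (distance per unit fuel) = 142047 / 1.929×10⁶ = 0.0736376 m³
In ft³: 0.0736376 / 0.0283168 = 2.60049 ft³

2.600 ft³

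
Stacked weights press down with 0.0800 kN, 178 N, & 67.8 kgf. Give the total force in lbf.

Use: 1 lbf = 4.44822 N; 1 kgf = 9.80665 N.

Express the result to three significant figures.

0.0800 kN × 1000 = 80 N
178 N (already N)
67.8 kgf × 9.80665 = 664.891 N
Combined: 80 + 178 + 664.891 = 922.891 N
In lbf: 922.891 / 4.44822 = 207.474 lbf

207 lbf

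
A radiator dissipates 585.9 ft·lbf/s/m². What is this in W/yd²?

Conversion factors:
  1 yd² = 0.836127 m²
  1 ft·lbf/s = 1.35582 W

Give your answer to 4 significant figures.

585.9 ft·lbf/s/m² × 1.35582 W/ft·lbf/s = 794.375 W/m²
794.375 W/m² × 0.836127 m²/yd² = 664.198 W/yd²

664.2 W/yd²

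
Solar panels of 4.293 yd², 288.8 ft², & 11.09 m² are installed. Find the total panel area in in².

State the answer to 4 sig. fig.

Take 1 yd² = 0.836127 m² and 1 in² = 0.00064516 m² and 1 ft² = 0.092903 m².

4.293 yd² × 0.836127 → 3.58949 m²
288.8 ft² × 0.092903 → 26.8304 m²
11.09 m² (already m²)
Sum: 3.58949 + 26.8304 + 11.09 = 41.5099 m²
In in²: 41.5099 / 0.00064516 = 64340.5 in²

6.434×10⁴ in²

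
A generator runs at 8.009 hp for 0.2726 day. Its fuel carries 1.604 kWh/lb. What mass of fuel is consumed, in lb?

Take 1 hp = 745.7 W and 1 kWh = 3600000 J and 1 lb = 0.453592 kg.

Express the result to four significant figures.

24.36 lb

8.009 hp → 5972.31 W
0.2726 day → 23552.6 s
E = P × t = 5972.31 × 23552.6 = 1.40663×10⁸ J
1.604 kWh/lb → 1.27304×10⁷ J/kg
m = E / e_s = 1.40663×10⁸ / 1.27304×10⁷ = 11.0494 kg
In lb: 11.0494 / 0.453592 = 24.3598 lb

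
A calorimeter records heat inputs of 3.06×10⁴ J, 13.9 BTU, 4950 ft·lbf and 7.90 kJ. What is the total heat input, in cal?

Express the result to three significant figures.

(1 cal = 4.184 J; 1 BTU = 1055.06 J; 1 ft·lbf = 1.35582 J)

3.06×10⁴ J (already J)
13.9 BTU × 1055.06 = 14665.3 J
4950 ft·lbf × 1.35582 = 6711.31 J
7.90 kJ × 1000 = 7900 J
Combined: 30600 + 14665.3 + 6711.31 + 7900 = 59876.6 J
In cal: 59876.6 / 4.184 = 14310.9 cal

1.43×10⁴ cal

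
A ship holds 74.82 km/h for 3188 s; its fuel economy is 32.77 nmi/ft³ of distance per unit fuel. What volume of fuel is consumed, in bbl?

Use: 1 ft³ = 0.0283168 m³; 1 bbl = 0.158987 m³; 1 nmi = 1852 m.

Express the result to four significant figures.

74.82 km/h → 20.7833 m/s
d = v × t = 20.7833 × 3188 = 66257.2 m
32.77 nmi/ft³ → 2.14325×10⁶ m/m³
V = d / (distance per unit fuel) = 66257.2 / 2.14325×10⁶ = 0.0309144 m³
In bbl: 0.0309144 / 0.158987 = 0.194446 bbl

0.1944 bbl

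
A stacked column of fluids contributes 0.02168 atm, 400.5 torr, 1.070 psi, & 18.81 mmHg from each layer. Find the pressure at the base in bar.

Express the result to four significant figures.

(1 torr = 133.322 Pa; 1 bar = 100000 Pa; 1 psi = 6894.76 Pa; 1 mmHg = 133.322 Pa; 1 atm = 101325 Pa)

0.6548 bar

0.02168 atm × 101325 = 2196.73 Pa
400.5 torr × 133.322 = 53395.5 Pa
1.070 psi × 6894.76 = 7377.39 Pa
18.81 mmHg × 133.322 = 2507.79 Pa
Sum: 2196.73 + 53395.5 + 7377.39 + 2507.79 = 65477.4 Pa
In bar: 65477.4 / 100000 = 0.654774 bar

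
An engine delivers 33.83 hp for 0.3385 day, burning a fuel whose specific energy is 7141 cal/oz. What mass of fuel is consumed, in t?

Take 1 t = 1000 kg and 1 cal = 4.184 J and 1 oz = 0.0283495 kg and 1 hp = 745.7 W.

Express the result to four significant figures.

0.7001 t

33.83 hp → 25227 W
0.3385 day → 29246.4 s
E = P × t = 25227 × 29246.4 = 7.37799×10⁸ J
7141 cal/oz → 1.05391×10⁶ J/kg
m = E / e_s = 7.37799×10⁸ / 1.05391×10⁶ = 700.059 kg
In t: 700.059 / 1000 = 0.700059 t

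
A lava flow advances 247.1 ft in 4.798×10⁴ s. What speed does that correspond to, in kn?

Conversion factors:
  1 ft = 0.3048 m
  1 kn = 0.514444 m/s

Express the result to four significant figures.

0.003051 kn

247.1 ft × 0.3048 → 75.3161 m
v = d / t = 75.3161 m / 47980 s = 0.00156974 m/s
0.00156974 m/s ÷ (0.514444 m/s/kn) = 0.00305133 kn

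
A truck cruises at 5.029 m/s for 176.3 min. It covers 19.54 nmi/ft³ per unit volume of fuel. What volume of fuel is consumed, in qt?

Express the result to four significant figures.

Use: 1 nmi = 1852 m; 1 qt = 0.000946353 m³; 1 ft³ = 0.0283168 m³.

176.3 min → 10578 s
d = v × t = 5.029 × 10578 = 53196.8 m
19.54 nmi/ft³ → 1.27797×10⁶ m/m³
V = d / (distance per unit fuel) = 53196.8 / 1.27797×10⁶ = 0.041626 m³
In qt: 0.041626 / 0.000946353 = 43.9857 qt

43.99 qt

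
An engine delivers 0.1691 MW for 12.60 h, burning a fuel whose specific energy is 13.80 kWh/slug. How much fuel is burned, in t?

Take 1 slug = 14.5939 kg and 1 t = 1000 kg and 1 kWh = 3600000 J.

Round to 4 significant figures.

0.1691 MW → 169100 W
12.60 h → 45360 s
E = P × t = 169100 × 45360 = 7.67038×10⁹ J
13.80 kWh/slug → 3.40416×10⁶ J/kg
m = E / e_s = 7.67038×10⁹ / 3.40416×10⁶ = 2253.24 kg
In t: 2253.24 / 1000 = 2.25324 t

2.253 t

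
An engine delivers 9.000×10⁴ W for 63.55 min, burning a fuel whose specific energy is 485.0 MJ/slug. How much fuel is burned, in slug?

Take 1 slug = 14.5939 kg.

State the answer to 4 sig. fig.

63.55 min → 3813 s
E = P × t = 90000 × 3813 = 3.4317×10⁸ J
485.0 MJ/slug → 3.32331×10⁷ J/kg
m = E / e_s = 3.4317×10⁸ / 3.32331×10⁷ = 10.3262 kg
In slug: 10.3262 / 14.5939 = 0.70757 slug

0.7076 slug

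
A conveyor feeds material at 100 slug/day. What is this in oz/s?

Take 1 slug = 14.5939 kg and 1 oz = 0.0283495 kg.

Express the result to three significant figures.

0.596 oz/s

100 slug/day × 14.5939 kg/slug ÷ 86400 s/day = 0.0168911 kg/s
0.0168911 kg/s ÷ 0.0283495 kg/oz = 0.595817 oz/s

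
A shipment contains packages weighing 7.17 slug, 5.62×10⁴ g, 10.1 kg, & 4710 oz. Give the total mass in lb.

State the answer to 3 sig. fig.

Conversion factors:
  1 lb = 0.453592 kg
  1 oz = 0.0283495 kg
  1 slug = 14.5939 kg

671 lb

7.17 slug × 14.5939 → 104.638 kg
5.62×10⁴ g × 0.001 → 56.2 kg
10.1 kg (already kg)
4710 oz × 0.0283495 → 133.526 kg
Total: 104.638 + 56.2 + 10.1 + 133.526 = 304.464 kg
In lb: 304.464 / 0.453592 = 671.229 lb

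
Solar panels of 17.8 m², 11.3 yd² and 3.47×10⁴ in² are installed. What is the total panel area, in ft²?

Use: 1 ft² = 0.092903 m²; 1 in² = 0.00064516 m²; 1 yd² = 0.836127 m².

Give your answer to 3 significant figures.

534 ft²

17.8 m² (already m²)
11.3 yd² × 0.836127 → 9.44824 m²
3.47×10⁴ in² × 0.00064516 → 22.3871 m²
Sum: 17.8 + 9.44824 + 22.3871 = 49.6353 m²
In ft²: 49.6353 / 0.092903 = 534.27 ft²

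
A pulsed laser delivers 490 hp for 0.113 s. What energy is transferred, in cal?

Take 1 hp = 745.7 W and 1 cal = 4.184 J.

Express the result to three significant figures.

490 hp × 745.7 → 365393 W
E = P × t = 365393 W × 0.113 s = 41289.4 J
41289.4 J ÷ (4.184 J/cal) = 9868.4 cal

9870 cal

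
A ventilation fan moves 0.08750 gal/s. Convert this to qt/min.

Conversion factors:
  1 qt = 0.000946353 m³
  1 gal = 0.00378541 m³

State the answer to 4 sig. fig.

0.08750 gal/s × 0.00378541 m³/gal = 3.31223×10⁻⁴ m³/s
3.31223×10⁻⁴ m³/s ÷ 0.000946353 m³/qt × 60 s/min = 21 qt/min

21.00 qt/min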